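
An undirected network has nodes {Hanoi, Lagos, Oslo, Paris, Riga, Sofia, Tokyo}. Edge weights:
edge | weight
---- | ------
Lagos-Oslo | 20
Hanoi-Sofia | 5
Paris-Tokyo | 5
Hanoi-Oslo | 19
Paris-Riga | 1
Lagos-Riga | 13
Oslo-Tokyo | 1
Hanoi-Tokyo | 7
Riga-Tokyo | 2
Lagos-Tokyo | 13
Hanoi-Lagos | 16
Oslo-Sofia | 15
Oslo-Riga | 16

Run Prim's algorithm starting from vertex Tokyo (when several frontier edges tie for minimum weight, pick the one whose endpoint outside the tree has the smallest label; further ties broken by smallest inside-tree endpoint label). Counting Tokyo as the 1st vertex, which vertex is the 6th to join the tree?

Prim, starting at Tokyo.
Step 1: cheapest edge leaving the tree is Oslo-Tokyo (1); add Oslo.
Step 2: cheapest edge leaving the tree is Riga-Tokyo (2); add Riga.
Step 3: cheapest edge leaving the tree is Paris-Riga (1); add Paris.
Step 4: cheapest edge leaving the tree is Hanoi-Tokyo (7); add Hanoi.
Step 5: cheapest edge leaving the tree is Hanoi-Sofia (5); add Sofia.
Step 6: cheapest edge leaving the tree is Lagos-Riga (13); add Lagos.
Vertex order: Tokyo, Oslo, Riga, Paris, Hanoi, Sofia, Lagos. The 6th vertex is Sofia.

Sofia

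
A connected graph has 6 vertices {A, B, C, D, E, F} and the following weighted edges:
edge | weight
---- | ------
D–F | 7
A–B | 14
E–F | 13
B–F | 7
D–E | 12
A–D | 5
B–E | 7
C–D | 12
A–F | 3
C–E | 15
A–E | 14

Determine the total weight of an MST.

Grow the tree from C using Prim:
Step 1: frontier [C–D 12, C–E 15] → take C–D (12); add D.
Step 2: frontier [C–E 15, A–D 5, D–F 7, D–E 12] → take A–D (5); add A.
Step 3: frontier [A–F 3, A–B 14, A–E 14, C–E 15, D–F 7, D–E 12] → take A–F (3); add F.
Step 4: frontier [A–B 14, A–E 14, C–E 15, D–E 12, B–F 7, E–F 13] → take B–F (7); add B.
Step 5: frontier [A–E 14, B–E 7, C–E 15, D–E 12, E–F 13] → take B–E (7); add E.
MST edges: C–D, A–D, A–F, B–F, B–E; total weight 12+5+3+7+7 = 34.

34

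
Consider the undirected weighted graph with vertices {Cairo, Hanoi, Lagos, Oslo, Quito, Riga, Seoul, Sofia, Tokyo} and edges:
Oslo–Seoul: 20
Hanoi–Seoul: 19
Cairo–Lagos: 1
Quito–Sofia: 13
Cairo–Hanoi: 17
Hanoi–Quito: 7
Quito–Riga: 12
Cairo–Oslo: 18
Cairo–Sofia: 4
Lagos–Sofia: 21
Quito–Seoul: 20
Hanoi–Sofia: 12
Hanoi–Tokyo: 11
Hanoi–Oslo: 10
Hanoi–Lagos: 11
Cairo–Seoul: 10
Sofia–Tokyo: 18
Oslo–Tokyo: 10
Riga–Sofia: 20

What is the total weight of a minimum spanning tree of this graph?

Grow the tree from Oslo using Prim:
Step 1: cheapest edge leaving the tree is Hanoi–Oslo (10); add Hanoi.
Step 2: cheapest edge leaving the tree is Hanoi–Quito (7); add Quito.
Step 3: cheapest edge leaving the tree is Oslo–Tokyo (10); add Tokyo.
Step 4: cheapest edge leaving the tree is Hanoi–Lagos (11); add Lagos.
Step 5: cheapest edge leaving the tree is Cairo–Lagos (1); add Cairo.
Step 6: cheapest edge leaving the tree is Cairo–Sofia (4); add Sofia.
Step 7: cheapest edge leaving the tree is Cairo–Seoul (10); add Seoul.
Step 8: cheapest edge leaving the tree is Quito–Riga (12); add Riga.
MST edges: Hanoi–Oslo, Hanoi–Quito, Oslo–Tokyo, Hanoi–Lagos, Cairo–Lagos, Cairo–Sofia, Cairo–Seoul, Quito–Riga; total weight 10+7+10+11+1+4+10+12 = 65.

65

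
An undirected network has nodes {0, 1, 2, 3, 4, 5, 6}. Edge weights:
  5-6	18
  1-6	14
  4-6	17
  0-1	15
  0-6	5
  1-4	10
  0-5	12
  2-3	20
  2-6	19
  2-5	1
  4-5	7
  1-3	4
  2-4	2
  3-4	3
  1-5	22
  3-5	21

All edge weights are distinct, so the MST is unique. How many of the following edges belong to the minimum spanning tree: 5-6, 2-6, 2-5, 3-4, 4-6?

2

Kruskal: consider edges lightest-first.
2-5 (1): add. Components now {0} {1} {2,5} {3} {4} {6}
2-4 (2): add. Components now {0} {1} {2,4,5} {3} {6}
3-4 (3): add. Components now {0} {1} {2,3,4,5} {6}
1-3 (4): add. Components now {0} {1,2,3,4,5} {6}
0-6 (5): add. Components now {0,6} {1,2,3,4,5}
4-5 (7): skip — 4 and 5 already connected.
1-4 (10): skip — 1 and 4 already connected.
0-5 (12): add. Components now {0,1,2,3,4,5,6}
MST edge set: {2-5, 2-4, 3-4, 1-3, 0-6, 0-5}.
Of the listed edges, {2-5, 3-4} are in the MST → 2.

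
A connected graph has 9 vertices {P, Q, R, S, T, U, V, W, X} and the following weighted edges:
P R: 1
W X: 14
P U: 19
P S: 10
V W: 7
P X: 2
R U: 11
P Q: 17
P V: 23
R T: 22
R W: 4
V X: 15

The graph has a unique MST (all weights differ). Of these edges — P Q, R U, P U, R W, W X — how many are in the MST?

Kruskal: consider edges lightest-first.
P R (1): add — endpoints in different components.
P X (2): add — endpoints in different components.
R W (4): add — endpoints in different components.
V W (7): add — endpoints in different components.
P S (10): add — endpoints in different components.
R U (11): add — endpoints in different components.
W X (14): skip — X and W already connected.
V X (15): skip — X and V already connected.
P Q (17): add — endpoints in different components.
P U (19): skip — U and P already connected.
R T (22): add — endpoints in different components.
MST edge set: {P R, P X, R W, V W, P S, R U, P Q, R T}.
Of the listed edges, {P Q, R U, R W} are in the MST → 3.

3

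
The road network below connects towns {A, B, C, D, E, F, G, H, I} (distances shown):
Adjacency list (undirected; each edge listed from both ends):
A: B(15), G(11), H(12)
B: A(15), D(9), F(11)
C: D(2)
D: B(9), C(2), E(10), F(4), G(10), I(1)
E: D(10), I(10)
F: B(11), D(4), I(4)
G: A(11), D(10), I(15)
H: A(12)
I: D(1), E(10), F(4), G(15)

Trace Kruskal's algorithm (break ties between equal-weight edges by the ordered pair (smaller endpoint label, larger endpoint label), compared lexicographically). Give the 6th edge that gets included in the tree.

D-G

Kruskal: consider edges lightest-first.
D-I (1): add — endpoints in different components.
C-D (2): add — endpoints in different components.
D-F (4): add — endpoints in different components.
F-I (4): skip — F and I already connected.
B-D (9): add — endpoints in different components.
D-E (10): add — endpoints in different components.
D-G (10): add — endpoints in different components.
E-I (10): skip — E and I already connected.
A-G (11): add — endpoints in different components.
B-F (11): skip — B and F already connected.
A-H (12): add — endpoints in different components.
The 6th edge added is D-G.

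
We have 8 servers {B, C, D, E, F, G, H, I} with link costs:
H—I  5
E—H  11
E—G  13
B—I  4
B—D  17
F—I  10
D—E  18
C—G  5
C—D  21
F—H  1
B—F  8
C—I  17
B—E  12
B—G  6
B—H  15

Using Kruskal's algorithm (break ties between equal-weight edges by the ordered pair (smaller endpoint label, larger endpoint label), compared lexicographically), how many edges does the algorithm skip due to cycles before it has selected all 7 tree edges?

Kruskal's algorithm — process edges by increasing weight (ties by edge label):
F—H (1): add — endpoints in different components.
B—I (4): add — endpoints in different components.
C—G (5): add — endpoints in different components.
H—I (5): add — endpoints in different components.
B—G (6): add — endpoints in different components.
B—F (8): skip — B and F already connected.
F—I (10): skip — F and I already connected.
E—H (11): add — endpoints in different components.
B—E (12): skip — B and E already connected.
E—G (13): skip — E and G already connected.
B—H (15): skip — B and H already connected.
B—D (17): add — endpoints in different components.
Edges rejected before the tree was complete: 5.

5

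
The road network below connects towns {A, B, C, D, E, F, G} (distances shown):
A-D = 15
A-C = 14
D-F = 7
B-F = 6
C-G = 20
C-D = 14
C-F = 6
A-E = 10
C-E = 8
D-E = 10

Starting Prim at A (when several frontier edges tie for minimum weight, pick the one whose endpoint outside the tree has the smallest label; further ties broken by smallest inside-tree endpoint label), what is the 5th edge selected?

Prim's algorithm from A:
Step 1: frontier [A-E 10, A-C 14, A-D 15] → take A-E (10); add E.
Step 2: frontier [A-C 14, A-D 15, C-E 8, D-E 10] → take C-E (8); add C.
Step 3: frontier [A-D 15, C-F 6, C-D 14, C-G 20, D-E 10] → take C-F (6); add F.
Step 4: frontier [A-D 15, C-D 14, C-G 20, D-E 10, B-F 6, D-F 7] → take B-F (6); add B.
Step 5: frontier [A-D 15, C-D 14, C-G 20, D-E 10, D-F 7] → take D-F (7); add D.
Step 6: frontier [C-G 20] → take C-G (20); add G.
The 5th edge added is D-F.

D-F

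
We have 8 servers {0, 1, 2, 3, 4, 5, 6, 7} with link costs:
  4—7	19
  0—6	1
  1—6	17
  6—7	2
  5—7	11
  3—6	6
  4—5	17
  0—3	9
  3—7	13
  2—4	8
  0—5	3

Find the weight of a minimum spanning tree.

54

Prim's algorithm from 3:
Step 1: frontier [3—6 6, 0—3 9, 3—7 13] → take 3—6 (6); add 6.
Step 2: frontier [0—3 9, 3—7 13, 0—6 1, 6—7 2, 1—6 17] → take 0—6 (1); add 0.
Step 3: frontier [0—5 3, 3—7 13, 6—7 2, 1—6 17] → take 6—7 (2); add 7.
Step 4: frontier [0—5 3, 1—6 17, 5—7 11, 4—7 19] → take 0—5 (3); add 5.
Step 5: frontier [4—5 17, 1—6 17, 4—7 19] → take 1—6 (17); add 1.
Step 6: frontier [4—5 17, 4—7 19] → take 4—5 (17); add 4.
Step 7: frontier [2—4 8] → take 2—4 (8); add 2.
MST edges: 3—6, 0—6, 6—7, 0—5, 1—6, 4—5, 2—4; total weight 6+1+2+3+17+17+8 = 54.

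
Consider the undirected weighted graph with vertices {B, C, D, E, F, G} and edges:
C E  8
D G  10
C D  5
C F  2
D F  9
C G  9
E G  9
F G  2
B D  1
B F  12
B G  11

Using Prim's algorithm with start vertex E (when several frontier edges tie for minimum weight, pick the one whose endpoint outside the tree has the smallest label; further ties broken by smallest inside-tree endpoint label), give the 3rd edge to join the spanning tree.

F-G

Grow the tree from E using Prim:
Step 1: frontier [C E 8, E G 9] → take C E (8); add C.
Step 2: frontier [C F 2, C D 5, C G 9, E G 9] → take C F (2); add F.
Step 3: frontier [C D 5, C G 9, E G 9, F G 2, D F 9, B F 12] → take F G (2); add G.
Step 4: frontier [C D 5, D F 9, B F 12, D G 10, B G 11] → take C D (5); add D.
Step 5: frontier [B D 1, B F 12, B G 11] → take B D (1); add B.
The 3rd edge added is F G.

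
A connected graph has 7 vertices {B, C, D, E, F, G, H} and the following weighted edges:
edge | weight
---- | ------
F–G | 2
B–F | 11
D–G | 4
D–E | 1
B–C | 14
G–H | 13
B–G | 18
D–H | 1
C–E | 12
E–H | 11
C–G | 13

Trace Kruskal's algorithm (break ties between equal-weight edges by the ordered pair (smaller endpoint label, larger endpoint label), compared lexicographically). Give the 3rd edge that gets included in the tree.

Kruskal: consider edges lightest-first.
D–E (1): add. Components now {B} {C} {D,E} {F} {G} {H}
D–H (1): add. Components now {B} {C} {D,E,H} {F} {G}
F–G (2): add. Components now {B} {C} {D,E,H} {F,G}
D–G (4): add. Components now {B} {C} {D,E,F,G,H}
B–F (11): add. Components now {B,D,E,F,G,H} {C}
E–H (11): skip — E and H already connected.
C–E (12): add. Components now {B,C,D,E,F,G,H}
The 3rd edge added is F–G.

F-G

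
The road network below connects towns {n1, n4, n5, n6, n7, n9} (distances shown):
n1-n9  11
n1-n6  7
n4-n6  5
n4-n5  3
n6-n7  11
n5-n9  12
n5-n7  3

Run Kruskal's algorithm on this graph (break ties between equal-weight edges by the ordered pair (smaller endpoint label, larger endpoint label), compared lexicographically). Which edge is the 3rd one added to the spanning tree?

n4-n6

Kruskal's algorithm — process edges by increasing weight (ties by edge label):
n4-n5 (3): add — endpoints in different components.
n5-n7 (3): add — endpoints in different components.
n4-n6 (5): add — endpoints in different components.
n1-n6 (7): add — endpoints in different components.
n1-n9 (11): add — endpoints in different components.
The 3rd edge added is n4-n6.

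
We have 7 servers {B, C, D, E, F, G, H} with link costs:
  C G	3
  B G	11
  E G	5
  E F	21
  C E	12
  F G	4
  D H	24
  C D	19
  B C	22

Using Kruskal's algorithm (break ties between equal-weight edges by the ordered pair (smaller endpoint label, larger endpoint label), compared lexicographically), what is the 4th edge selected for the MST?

Kruskal's algorithm — process edges by increasing weight (ties by edge label):
C G (3): add. Components now {B} {C,G} {D} {E} {F} {H}
F G (4): add. Components now {B} {C,F,G} {D} {E} {H}
E G (5): add. Components now {B} {C,E,F,G} {D} {H}
B G (11): add. Components now {B,C,E,F,G} {D} {H}
C E (12): skip — C and E already connected.
C D (19): add. Components now {B,C,D,E,F,G} {H}
E F (21): skip — E and F already connected.
B C (22): skip — B and C already connected.
D H (24): add. Components now {B,C,D,E,F,G,H}
The 4th edge added is B G.

B-G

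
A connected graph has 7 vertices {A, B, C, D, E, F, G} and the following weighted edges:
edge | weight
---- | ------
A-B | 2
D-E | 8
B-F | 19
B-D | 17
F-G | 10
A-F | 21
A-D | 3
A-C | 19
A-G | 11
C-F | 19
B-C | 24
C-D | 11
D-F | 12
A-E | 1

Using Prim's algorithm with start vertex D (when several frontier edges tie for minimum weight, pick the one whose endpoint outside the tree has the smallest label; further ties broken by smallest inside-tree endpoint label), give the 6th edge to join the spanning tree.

F-G

Prim, starting at D.
Step 1: cheapest edge leaving the tree is A-D (3); add A.
Step 2: cheapest edge leaving the tree is A-E (1); add E.
Step 3: cheapest edge leaving the tree is A-B (2); add B.
Step 4: cheapest edge leaving the tree is C-D (11); add C.
Step 5: cheapest edge leaving the tree is A-G (11); add G.
Step 6: cheapest edge leaving the tree is F-G (10); add F.
The 6th edge added is F-G.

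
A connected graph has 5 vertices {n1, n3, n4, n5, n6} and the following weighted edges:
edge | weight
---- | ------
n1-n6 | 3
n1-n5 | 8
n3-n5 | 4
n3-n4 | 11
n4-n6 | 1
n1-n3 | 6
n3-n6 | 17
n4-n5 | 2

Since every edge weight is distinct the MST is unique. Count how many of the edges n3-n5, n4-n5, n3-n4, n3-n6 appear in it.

Sort edges by weight, then run Kruskal:
n4-n6 (1): add. Components now {n4,n6} {n3} {n1} {n5}
n4-n5 (2): add. Components now {n4,n5,n6} {n3} {n1}
n1-n6 (3): add. Components now {n1,n4,n5,n6} {n3}
n3-n5 (4): add. Components now {n1,n3,n4,n5,n6}
MST edge set: {n4-n6, n4-n5, n1-n6, n3-n5}.
Of the listed edges, {n3-n5, n4-n5} are in the MST → 2.

2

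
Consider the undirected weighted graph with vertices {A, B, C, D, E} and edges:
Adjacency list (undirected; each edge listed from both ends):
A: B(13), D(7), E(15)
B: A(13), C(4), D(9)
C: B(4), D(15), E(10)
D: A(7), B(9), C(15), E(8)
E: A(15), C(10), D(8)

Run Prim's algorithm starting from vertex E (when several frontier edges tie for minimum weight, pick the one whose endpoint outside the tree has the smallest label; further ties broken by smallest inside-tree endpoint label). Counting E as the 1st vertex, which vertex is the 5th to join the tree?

Grow the tree from E using Prim:
Step 1: cheapest edge leaving the tree is D–E (8); add D.
Step 2: cheapest edge leaving the tree is A–D (7); add A.
Step 3: cheapest edge leaving the tree is B–D (9); add B.
Step 4: cheapest edge leaving the tree is B–C (4); add C.
Vertex order: E, D, A, B, C. The 5th vertex is C.

C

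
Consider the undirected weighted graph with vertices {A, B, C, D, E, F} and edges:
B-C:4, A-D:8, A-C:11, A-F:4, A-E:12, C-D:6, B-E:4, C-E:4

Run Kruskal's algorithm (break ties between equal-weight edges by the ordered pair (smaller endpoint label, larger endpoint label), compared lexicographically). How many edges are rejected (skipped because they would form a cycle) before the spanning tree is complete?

1

Sort edges by weight, then run Kruskal:
A-F (4): add. Components now {A,F} {B} {C} {D} {E}
B-C (4): add. Components now {A,F} {B,C} {D} {E}
B-E (4): add. Components now {A,F} {B,C,E} {D}
C-E (4): skip — C and E already connected.
C-D (6): add. Components now {A,F} {B,C,D,E}
A-D (8): add. Components now {A,B,C,D,E,F}
Edges rejected before the tree was complete: 1.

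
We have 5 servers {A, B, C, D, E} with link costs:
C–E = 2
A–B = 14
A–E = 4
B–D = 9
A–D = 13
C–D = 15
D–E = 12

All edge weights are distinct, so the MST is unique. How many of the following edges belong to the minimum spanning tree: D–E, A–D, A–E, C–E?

Kruskal's algorithm — process edges by increasing weight (ties by edge label):
C–E (2): add — endpoints in different components.
A–E (4): add — endpoints in different components.
B–D (9): add — endpoints in different components.
D–E (12): add — endpoints in different components.
MST edge set: {C–E, A–E, B–D, D–E}.
Of the listed edges, {D–E, A–E, C–E} are in the MST → 3.

3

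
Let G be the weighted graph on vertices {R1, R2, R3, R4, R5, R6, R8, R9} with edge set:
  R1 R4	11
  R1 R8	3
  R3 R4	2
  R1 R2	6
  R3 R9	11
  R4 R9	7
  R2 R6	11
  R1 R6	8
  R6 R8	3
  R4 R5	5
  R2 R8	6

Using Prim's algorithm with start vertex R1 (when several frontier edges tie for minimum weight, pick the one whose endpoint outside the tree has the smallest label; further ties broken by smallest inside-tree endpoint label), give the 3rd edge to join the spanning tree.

Prim, starting at R1.
Step 1: frontier [R1 R8 3, R1 R2 6, R1 R6 8, R1 R4 11] → take R1 R8 (3); add R8.
Step 2: frontier [R1 R2 6, R1 R6 8, R1 R4 11, R6 R8 3, R2 R8 6] → take R6 R8 (3); add R6.
Step 3: frontier [R1 R2 6, R1 R4 11, R2 R6 11, R2 R8 6] → take R1 R2 (6); add R2.
Step 4: frontier [R1 R4 11] → take R1 R4 (11); add R4.
Step 5: frontier [R3 R4 2, R4 R5 5, R4 R9 7] → take R3 R4 (2); add R3.
Step 6: frontier [R3 R9 11, R4 R5 5, R4 R9 7] → take R4 R5 (5); add R5.
Step 7: frontier [R3 R9 11, R4 R9 7] → take R4 R9 (7); add R9.
The 3rd edge added is R1 R2.

R1-R2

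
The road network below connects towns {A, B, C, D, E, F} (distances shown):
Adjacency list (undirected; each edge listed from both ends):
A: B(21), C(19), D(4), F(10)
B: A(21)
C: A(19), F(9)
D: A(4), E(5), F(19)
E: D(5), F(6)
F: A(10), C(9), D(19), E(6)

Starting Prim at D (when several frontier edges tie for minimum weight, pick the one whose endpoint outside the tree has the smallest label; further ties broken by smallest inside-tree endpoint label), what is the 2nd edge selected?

D-E

Grow the tree from D using Prim:
Step 1: frontier [A—D 4, D—E 5, D—F 19] → take A—D (4); add A.
Step 2: frontier [A—F 10, A—C 19, A—B 21, D—E 5, D—F 19] → take D—E (5); add E.
Step 3: frontier [A—F 10, A—C 19, A—B 21, D—F 19, E—F 6] → take E—F (6); add F.
Step 4: frontier [A—C 19, A—B 21, C—F 9] → take C—F (9); add C.
Step 5: frontier [A—B 21] → take A—B (21); add B.
The 2nd edge added is D—E.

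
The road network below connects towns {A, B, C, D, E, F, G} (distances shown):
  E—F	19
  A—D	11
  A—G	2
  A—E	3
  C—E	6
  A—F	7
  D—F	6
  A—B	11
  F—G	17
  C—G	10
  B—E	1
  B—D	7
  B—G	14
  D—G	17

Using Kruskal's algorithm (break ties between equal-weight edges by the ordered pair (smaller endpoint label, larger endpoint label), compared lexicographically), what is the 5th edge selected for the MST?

D-F

Kruskal: consider edges lightest-first.
B—E (1): add. Components now {A} {B,E} {C} {D} {F} {G}
A—G (2): add. Components now {A,G} {B,E} {C} {D} {F}
A—E (3): add. Components now {A,B,E,G} {C} {D} {F}
C—E (6): add. Components now {A,B,C,E,G} {D} {F}
D—F (6): add. Components now {A,B,C,E,G} {D,F}
A—F (7): add. Components now {A,B,C,D,E,F,G}
The 5th edge added is D—F.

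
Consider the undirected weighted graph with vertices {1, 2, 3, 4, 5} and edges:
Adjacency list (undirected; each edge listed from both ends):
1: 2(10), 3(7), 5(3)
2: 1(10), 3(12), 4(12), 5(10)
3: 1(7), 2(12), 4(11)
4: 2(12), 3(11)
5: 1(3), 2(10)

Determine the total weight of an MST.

Prim's algorithm from 5:
Step 1: frontier [1-5 3, 2-5 10] → take 1-5 (3); add 1.
Step 2: frontier [1-3 7, 1-2 10, 2-5 10] → take 1-3 (7); add 3.
Step 3: frontier [1-2 10, 3-4 11, 2-3 12, 2-5 10] → take 1-2 (10); add 2.
Step 4: frontier [2-4 12, 3-4 11] → take 3-4 (11); add 4.
MST edges: 1-5, 1-3, 1-2, 3-4; total weight 3+7+10+11 = 31.

31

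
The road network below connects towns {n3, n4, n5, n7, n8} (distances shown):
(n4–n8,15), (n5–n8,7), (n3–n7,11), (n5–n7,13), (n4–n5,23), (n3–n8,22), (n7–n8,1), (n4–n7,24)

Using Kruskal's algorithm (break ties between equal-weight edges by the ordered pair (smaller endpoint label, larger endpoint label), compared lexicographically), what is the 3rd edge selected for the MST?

Kruskal: consider edges lightest-first.
n7–n8 (1): add. Components now {n7,n8} {n3} {n4} {n5}
n5–n8 (7): add. Components now {n5,n7,n8} {n3} {n4}
n3–n7 (11): add. Components now {n3,n5,n7,n8} {n4}
n5–n7 (13): skip — n7 and n5 already connected.
n4–n8 (15): add. Components now {n3,n4,n5,n7,n8}
The 3rd edge added is n3–n7.

n3-n7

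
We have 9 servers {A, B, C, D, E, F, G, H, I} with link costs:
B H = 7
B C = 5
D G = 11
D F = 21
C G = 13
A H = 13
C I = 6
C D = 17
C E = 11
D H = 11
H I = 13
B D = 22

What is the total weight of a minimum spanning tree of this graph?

85

Kruskal's algorithm — process edges by increasing weight (ties by edge label):
B C (5): add — endpoints in different components.
C I (6): add — endpoints in different components.
B H (7): add — endpoints in different components.
C E (11): add — endpoints in different components.
D G (11): add — endpoints in different components.
D H (11): add — endpoints in different components.
A H (13): add — endpoints in different components.
C G (13): skip — C and G already connected.
H I (13): skip — H and I already connected.
C D (17): skip — C and D already connected.
D F (21): add — endpoints in different components.
MST edges: B C, C I, B H, C E, D G, D H, A H, D F; total weight 5+6+7+11+11+11+13+21 = 85.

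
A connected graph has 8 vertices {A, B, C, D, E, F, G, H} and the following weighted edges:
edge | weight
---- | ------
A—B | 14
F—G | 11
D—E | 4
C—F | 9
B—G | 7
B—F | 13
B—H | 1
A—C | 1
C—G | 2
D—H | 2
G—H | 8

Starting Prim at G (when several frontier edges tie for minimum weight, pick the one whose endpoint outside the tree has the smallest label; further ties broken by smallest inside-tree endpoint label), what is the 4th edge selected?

B-H

Prim, starting at G.
Step 1: frontier [C—G 2, B—G 7, G—H 8, F—G 11] → take C—G (2); add C.
Step 2: frontier [A—C 1, C—F 9, B—G 7, G—H 8, F—G 11] → take A—C (1); add A.
Step 3: frontier [A—B 14, C—F 9, B—G 7, G—H 8, F—G 11] → take B—G (7); add B.
Step 4: frontier [B—H 1, B—F 13, C—F 9, G—H 8, F—G 11] → take B—H (1); add H.
Step 5: frontier [B—F 13, C—F 9, F—G 11, D—H 2] → take D—H (2); add D.
Step 6: frontier [B—F 13, C—F 9, D—E 4, F—G 11] → take D—E (4); add E.
Step 7: frontier [B—F 13, C—F 9, F—G 11] → take C—F (9); add F.
The 4th edge added is B—H.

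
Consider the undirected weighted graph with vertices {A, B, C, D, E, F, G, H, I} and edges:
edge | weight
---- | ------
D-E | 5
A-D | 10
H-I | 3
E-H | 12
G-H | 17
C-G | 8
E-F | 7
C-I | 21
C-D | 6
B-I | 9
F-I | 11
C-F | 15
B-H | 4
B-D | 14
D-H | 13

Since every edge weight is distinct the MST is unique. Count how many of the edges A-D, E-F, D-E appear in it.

Kruskal's algorithm — process edges by increasing weight (ties by edge label):
H-I (3): add — endpoints in different components.
B-H (4): add — endpoints in different components.
D-E (5): add — endpoints in different components.
C-D (6): add — endpoints in different components.
E-F (7): add — endpoints in different components.
C-G (8): add — endpoints in different components.
B-I (9): skip — B and I already connected.
A-D (10): add — endpoints in different components.
F-I (11): add — endpoints in different components.
MST edge set: {H-I, B-H, D-E, C-D, E-F, C-G, A-D, F-I}.
Of the listed edges, {A-D, E-F, D-E} are in the MST → 3.

3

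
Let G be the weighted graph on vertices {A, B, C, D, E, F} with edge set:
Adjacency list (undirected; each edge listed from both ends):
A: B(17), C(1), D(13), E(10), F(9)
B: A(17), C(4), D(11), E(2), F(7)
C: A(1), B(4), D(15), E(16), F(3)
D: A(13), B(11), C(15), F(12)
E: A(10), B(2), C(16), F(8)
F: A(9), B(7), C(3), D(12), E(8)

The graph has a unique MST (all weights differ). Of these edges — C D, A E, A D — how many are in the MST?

Kruskal's algorithm — process edges by increasing weight (ties by edge label):
A C (1): add — endpoints in different components.
B E (2): add — endpoints in different components.
C F (3): add — endpoints in different components.
B C (4): add — endpoints in different components.
B F (7): skip — B and F already connected.
E F (8): skip — E and F already connected.
A F (9): skip — A and F already connected.
A E (10): skip — A and E already connected.
B D (11): add — endpoints in different components.
MST edge set: {A C, B E, C F, B C, B D}.
Of the listed edges, {} are in the MST → 0.

0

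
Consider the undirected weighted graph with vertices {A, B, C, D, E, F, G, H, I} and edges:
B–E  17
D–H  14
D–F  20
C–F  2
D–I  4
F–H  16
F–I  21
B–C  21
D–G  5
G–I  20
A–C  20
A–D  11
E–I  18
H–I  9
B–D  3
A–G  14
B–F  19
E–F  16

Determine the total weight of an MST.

66

Kruskal's algorithm — process edges by increasing weight (ties by edge label):
C–F (2): add — endpoints in different components.
B–D (3): add — endpoints in different components.
D–I (4): add — endpoints in different components.
D–G (5): add — endpoints in different components.
H–I (9): add — endpoints in different components.
A–D (11): add — endpoints in different components.
A–G (14): skip — A and G already connected.
D–H (14): skip — D and H already connected.
E–F (16): add — endpoints in different components.
F–H (16): add — endpoints in different components.
MST edges: C–F, B–D, D–I, D–G, H–I, A–D, E–F, F–H; total weight 2+3+4+5+9+11+16+16 = 66.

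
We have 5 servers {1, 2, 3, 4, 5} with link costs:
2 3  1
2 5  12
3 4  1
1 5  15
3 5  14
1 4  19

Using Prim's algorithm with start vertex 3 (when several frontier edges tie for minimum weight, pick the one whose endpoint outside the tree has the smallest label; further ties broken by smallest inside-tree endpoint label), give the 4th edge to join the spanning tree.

1-5

Grow the tree from 3 using Prim:
Step 1: cheapest edge leaving the tree is 2 3 (1); add 2.
Step 2: cheapest edge leaving the tree is 3 4 (1); add 4.
Step 3: cheapest edge leaving the tree is 2 5 (12); add 5.
Step 4: cheapest edge leaving the tree is 1 5 (15); add 1.
The 4th edge added is 1 5.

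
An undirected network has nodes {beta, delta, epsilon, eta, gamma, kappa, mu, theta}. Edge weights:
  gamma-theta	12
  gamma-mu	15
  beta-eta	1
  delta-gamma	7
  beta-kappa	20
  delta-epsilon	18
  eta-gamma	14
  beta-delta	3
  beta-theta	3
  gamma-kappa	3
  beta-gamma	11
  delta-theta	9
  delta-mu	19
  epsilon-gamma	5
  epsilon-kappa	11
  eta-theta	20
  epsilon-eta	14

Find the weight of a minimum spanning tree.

Prim, starting at mu.
Step 1: cheapest edge leaving the tree is gamma-mu (15); add gamma.
Step 2: cheapest edge leaving the tree is gamma-kappa (3); add kappa.
Step 3: cheapest edge leaving the tree is epsilon-gamma (5); add epsilon.
Step 4: cheapest edge leaving the tree is delta-gamma (7); add delta.
Step 5: cheapest edge leaving the tree is beta-delta (3); add beta.
Step 6: cheapest edge leaving the tree is beta-eta (1); add eta.
Step 7: cheapest edge leaving the tree is beta-theta (3); add theta.
MST edges: gamma-mu, gamma-kappa, epsilon-gamma, delta-gamma, beta-delta, beta-eta, beta-theta; total weight 15+3+5+7+3+1+3 = 37.

37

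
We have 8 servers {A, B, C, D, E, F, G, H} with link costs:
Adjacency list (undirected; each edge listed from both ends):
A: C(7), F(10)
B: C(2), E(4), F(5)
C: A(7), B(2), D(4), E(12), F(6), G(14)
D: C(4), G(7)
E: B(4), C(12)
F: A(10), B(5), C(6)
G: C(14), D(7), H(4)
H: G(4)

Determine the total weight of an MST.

33

Grow the tree from H using Prim:
Step 1: cheapest edge leaving the tree is G H (4); add G.
Step 2: cheapest edge leaving the tree is D G (7); add D.
Step 3: cheapest edge leaving the tree is C D (4); add C.
Step 4: cheapest edge leaving the tree is B C (2); add B.
Step 5: cheapest edge leaving the tree is B E (4); add E.
Step 6: cheapest edge leaving the tree is B F (5); add F.
Step 7: cheapest edge leaving the tree is A C (7); add A.
MST edges: G H, D G, C D, B C, B E, B F, A C; total weight 4+7+4+2+4+5+7 = 33.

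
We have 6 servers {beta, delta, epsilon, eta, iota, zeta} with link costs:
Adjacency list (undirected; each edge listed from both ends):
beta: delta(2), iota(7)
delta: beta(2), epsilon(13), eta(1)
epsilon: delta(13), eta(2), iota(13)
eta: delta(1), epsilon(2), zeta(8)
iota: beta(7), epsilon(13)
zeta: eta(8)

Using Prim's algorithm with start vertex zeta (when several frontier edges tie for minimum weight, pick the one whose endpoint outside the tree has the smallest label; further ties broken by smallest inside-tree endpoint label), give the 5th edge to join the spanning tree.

Prim's algorithm from zeta:
Step 1: cheapest edge leaving the tree is eta—zeta (8); add eta.
Step 2: cheapest edge leaving the tree is delta—eta (1); add delta.
Step 3: cheapest edge leaving the tree is beta—delta (2); add beta.
Step 4: cheapest edge leaving the tree is epsilon—eta (2); add epsilon.
Step 5: cheapest edge leaving the tree is beta—iota (7); add iota.
The 5th edge added is beta—iota.

beta-iota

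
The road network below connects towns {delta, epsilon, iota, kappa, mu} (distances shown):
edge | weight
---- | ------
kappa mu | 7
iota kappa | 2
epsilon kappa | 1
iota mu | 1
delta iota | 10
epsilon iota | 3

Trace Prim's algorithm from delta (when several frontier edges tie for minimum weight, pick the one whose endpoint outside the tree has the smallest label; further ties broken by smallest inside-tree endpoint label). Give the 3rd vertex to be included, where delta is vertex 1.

Prim, starting at delta.
Step 1: frontier [delta iota 10] → take delta iota (10); add iota.
Step 2: frontier [iota mu 1, iota kappa 2, epsilon iota 3] → take iota mu (1); add mu.
Step 3: frontier [iota kappa 2, epsilon iota 3, kappa mu 7] → take iota kappa (2); add kappa.
Step 4: frontier [epsilon iota 3, epsilon kappa 1] → take epsilon kappa (1); add epsilon.
Vertex order: delta, iota, mu, kappa, epsilon. The 3rd vertex is mu.

mu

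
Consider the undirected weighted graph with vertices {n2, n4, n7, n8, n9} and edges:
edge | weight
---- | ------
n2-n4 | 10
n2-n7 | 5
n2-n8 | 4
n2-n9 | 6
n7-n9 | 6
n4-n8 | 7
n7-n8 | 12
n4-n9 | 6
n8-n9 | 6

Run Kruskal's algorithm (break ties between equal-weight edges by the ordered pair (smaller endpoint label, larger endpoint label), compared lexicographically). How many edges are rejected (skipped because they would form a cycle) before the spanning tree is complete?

Kruskal's algorithm — process edges by increasing weight (ties by edge label):
n2-n8 (4): add. Components now {n2,n8} {n7} {n4} {n9}
n2-n7 (5): add. Components now {n2,n7,n8} {n4} {n9}
n2-n9 (6): add. Components now {n2,n7,n8,n9} {n4}
n4-n9 (6): add. Components now {n2,n4,n7,n8,n9}
Edges rejected before the tree was complete: 0.

0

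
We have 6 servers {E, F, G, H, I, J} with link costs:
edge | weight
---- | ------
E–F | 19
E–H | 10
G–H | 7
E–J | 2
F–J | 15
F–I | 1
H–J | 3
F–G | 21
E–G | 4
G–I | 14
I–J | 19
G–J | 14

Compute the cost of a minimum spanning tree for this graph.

Sort edges by weight, then run Kruskal:
F–I (1): add — endpoints in different components.
E–J (2): add — endpoints in different components.
H–J (3): add — endpoints in different components.
E–G (4): add — endpoints in different components.
G–H (7): skip — G and H already connected.
E–H (10): skip — E and H already connected.
G–I (14): add — endpoints in different components.
MST edges: F–I, E–J, H–J, E–G, G–I; total weight 1+2+3+4+14 = 24.

24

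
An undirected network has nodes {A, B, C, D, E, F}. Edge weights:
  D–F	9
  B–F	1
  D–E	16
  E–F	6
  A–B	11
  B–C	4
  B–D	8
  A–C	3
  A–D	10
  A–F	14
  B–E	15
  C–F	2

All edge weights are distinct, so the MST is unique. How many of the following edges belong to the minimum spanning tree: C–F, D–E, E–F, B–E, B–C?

2

Sort edges by weight, then run Kruskal:
B–F (1): add. Components now {A} {B,F} {C} {D} {E}
C–F (2): add. Components now {A} {B,C,F} {D} {E}
A–C (3): add. Components now {A,B,C,F} {D} {E}
B–C (4): skip — B and C already connected.
E–F (6): add. Components now {A,B,C,E,F} {D}
B–D (8): add. Components now {A,B,C,D,E,F}
MST edge set: {B–F, C–F, A–C, E–F, B–D}.
Of the listed edges, {C–F, E–F} are in the MST → 2.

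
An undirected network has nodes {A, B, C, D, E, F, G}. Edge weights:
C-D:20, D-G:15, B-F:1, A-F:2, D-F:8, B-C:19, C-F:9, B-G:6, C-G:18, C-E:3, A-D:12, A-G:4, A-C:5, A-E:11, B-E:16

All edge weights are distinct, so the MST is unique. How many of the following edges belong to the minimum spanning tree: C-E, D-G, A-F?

Sort edges by weight, then run Kruskal:
B-F (1): add — endpoints in different components.
A-F (2): add — endpoints in different components.
C-E (3): add — endpoints in different components.
A-G (4): add — endpoints in different components.
A-C (5): add — endpoints in different components.
B-G (6): skip — B and G already connected.
D-F (8): add — endpoints in different components.
MST edge set: {B-F, A-F, C-E, A-G, A-C, D-F}.
Of the listed edges, {C-E, A-F} are in the MST → 2.

2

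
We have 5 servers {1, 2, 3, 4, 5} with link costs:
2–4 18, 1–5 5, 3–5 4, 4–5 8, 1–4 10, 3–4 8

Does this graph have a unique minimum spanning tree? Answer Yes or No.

Kruskal: consider edges lightest-first.
3–5 (4): add — endpoints in different components.
1–5 (5): add — endpoints in different components.
3–4 (8): add — endpoints in different components.
4–5 (8): skip — 4 and 5 already connected.
1–4 (10): skip — 1 and 4 already connected.
2–4 (18): add — endpoints in different components.
Non-tree edge 4–5 has weight 8, equal to the heaviest edge on its tree cycle — swapping gives another MST of the same weight. Not unique.

No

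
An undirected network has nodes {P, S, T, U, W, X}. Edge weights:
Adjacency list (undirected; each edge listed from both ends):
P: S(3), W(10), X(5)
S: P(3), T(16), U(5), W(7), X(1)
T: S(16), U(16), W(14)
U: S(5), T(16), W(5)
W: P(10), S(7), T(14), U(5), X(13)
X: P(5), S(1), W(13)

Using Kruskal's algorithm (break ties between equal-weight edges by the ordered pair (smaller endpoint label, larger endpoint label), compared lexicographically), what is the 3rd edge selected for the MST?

S-U

Kruskal: consider edges lightest-first.
S X (1): add — endpoints in different components.
P S (3): add — endpoints in different components.
P X (5): skip — P and X already connected.
S U (5): add — endpoints in different components.
U W (5): add — endpoints in different components.
S W (7): skip — W and S already connected.
P W (10): skip — W and P already connected.
W X (13): skip — W and X already connected.
T W (14): add — endpoints in different components.
The 3rd edge added is S U.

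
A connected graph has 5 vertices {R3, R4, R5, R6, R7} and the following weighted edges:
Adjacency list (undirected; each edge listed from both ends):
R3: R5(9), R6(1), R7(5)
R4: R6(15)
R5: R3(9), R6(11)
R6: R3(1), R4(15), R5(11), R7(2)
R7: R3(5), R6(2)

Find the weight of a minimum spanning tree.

Prim, starting at R6.
Step 1: frontier [R3 R6 1, R6 R7 2, R5 R6 11, R4 R6 15] → take R3 R6 (1); add R3.
Step 2: frontier [R3 R7 5, R3 R5 9, R6 R7 2, R5 R6 11, R4 R6 15] → take R6 R7 (2); add R7.
Step 3: frontier [R3 R5 9, R5 R6 11, R4 R6 15] → take R3 R5 (9); add R5.
Step 4: frontier [R4 R6 15] → take R4 R6 (15); add R4.
MST edges: R3 R6, R6 R7, R3 R5, R4 R6; total weight 1+2+9+15 = 27.

27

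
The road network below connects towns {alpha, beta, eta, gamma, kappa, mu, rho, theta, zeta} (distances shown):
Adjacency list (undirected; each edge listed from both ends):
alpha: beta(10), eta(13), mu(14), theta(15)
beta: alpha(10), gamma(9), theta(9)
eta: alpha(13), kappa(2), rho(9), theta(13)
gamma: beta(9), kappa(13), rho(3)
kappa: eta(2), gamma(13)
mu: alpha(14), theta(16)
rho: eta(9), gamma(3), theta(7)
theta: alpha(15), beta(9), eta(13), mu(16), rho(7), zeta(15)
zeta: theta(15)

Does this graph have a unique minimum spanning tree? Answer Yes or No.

Sort edges by weight, then run Kruskal:
eta kappa (2): add — endpoints in different components.
gamma rho (3): add — endpoints in different components.
rho theta (7): add — endpoints in different components.
beta gamma (9): add — endpoints in different components.
beta theta (9): skip — theta and beta already connected.
eta rho (9): add — endpoints in different components.
alpha beta (10): add — endpoints in different components.
alpha eta (13): skip — alpha and eta already connected.
eta theta (13): skip — theta and eta already connected.
gamma kappa (13): skip — gamma and kappa already connected.
alpha mu (14): add — endpoints in different components.
alpha theta (15): skip — alpha and theta already connected.
theta zeta (15): add — endpoints in different components.
Non-tree edge beta theta has weight 9, equal to the heaviest edge on its tree cycle — swapping gives another MST of the same weight. Not unique.

No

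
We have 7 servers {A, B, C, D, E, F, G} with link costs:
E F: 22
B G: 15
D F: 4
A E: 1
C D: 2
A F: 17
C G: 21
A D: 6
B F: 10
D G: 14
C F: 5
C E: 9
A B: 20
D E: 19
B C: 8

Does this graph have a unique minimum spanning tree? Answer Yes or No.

Kruskal: consider edges lightest-first.
A E (1): add — endpoints in different components.
C D (2): add — endpoints in different components.
D F (4): add — endpoints in different components.
C F (5): skip — C and F already connected.
A D (6): add — endpoints in different components.
B C (8): add — endpoints in different components.
C E (9): skip — C and E already connected.
B F (10): skip — B and F already connected.
D G (14): add — endpoints in different components.
Every non-tree edge has weight strictly greater than the heaviest edge on the tree path between its endpoints, so the MST is unique.

Yes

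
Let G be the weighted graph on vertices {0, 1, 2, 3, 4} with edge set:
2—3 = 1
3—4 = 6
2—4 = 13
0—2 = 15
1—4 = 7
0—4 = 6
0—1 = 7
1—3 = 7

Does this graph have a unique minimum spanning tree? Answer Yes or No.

Kruskal: consider edges lightest-first.
2—3 (1): add — endpoints in different components.
0—4 (6): add — endpoints in different components.
3—4 (6): add — endpoints in different components.
0—1 (7): add — endpoints in different components.
Non-tree edge 1—4 has weight 7, equal to the heaviest edge on its tree cycle — swapping gives another MST of the same weight. Not unique.

No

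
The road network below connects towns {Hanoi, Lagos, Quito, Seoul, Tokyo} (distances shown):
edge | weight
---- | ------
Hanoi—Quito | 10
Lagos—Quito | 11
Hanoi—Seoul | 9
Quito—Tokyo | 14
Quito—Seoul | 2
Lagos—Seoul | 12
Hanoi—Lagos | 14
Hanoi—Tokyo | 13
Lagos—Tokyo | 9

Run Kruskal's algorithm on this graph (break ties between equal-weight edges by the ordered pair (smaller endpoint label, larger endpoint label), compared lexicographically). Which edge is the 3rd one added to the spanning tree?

Kruskal's algorithm — process edges by increasing weight (ties by edge label):
Quito—Seoul (2): add — endpoints in different components.
Hanoi—Seoul (9): add — endpoints in different components.
Lagos—Tokyo (9): add — endpoints in different components.
Hanoi—Quito (10): skip — Quito and Hanoi already connected.
Lagos—Quito (11): add — endpoints in different components.
The 3rd edge added is Lagos—Tokyo.

Lagos-Tokyo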